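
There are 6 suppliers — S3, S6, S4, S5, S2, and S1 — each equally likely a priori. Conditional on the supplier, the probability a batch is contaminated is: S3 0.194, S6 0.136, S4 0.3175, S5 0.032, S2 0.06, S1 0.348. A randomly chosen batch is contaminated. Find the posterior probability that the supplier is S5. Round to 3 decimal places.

With a uniform prior (1/6 each), posterior ∝ likelihood:
  S3: 0.194
  S6: 0.136
  S4: 0.3175
  S5: 0.032
  S2: 0.06
  S1: 0.348
Sum = 1.0875.
P(S5 | evidence) = 0.032 / 1.0875 ≈ 0.029.

0.029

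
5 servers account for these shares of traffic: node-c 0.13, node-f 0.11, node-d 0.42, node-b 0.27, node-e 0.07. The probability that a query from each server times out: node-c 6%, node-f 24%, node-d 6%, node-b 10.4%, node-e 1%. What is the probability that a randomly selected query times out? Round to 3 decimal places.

0.088

Prior × likelihood for each hypothesis:
  node-c: 0.13 × 0.06 = 0.0078
  node-f: 0.11 × 0.24 = 0.0264
  node-d: 0.42 × 0.06 = 0.0252
  node-b: 0.27 × 0.104 = 0.02808
  node-e: 0.07 × 0.01 = 0.0007
P(timeout) = 0.0078 + 0.0264 + 0.0252 + 0.02808 + 0.0007 = 0.08818 → 0.088.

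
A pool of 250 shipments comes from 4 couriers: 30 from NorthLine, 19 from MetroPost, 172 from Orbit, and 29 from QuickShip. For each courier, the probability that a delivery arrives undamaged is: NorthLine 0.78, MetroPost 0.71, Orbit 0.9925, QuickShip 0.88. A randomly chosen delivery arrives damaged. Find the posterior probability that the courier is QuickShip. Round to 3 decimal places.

0.206

Taking complements, P(damaged | each) = NorthLine 0.22, MetroPost 0.29, Orbit 0.0075, QuickShip 0.12.
By Bayes' rule, posterior ∝ prior × likelihood:
  NorthLine: 0.12 × 0.22 = 0.0264
  MetroPost: 0.076 × 0.29 = 0.02204
  Orbit: 0.688 × 0.0075 = 0.00516
  QuickShip: 0.116 × 0.12 = 0.01392
Total = 0.06752.
P(QuickShip | evidence) = 0.01392 / 0.06752 ≈ 0.206.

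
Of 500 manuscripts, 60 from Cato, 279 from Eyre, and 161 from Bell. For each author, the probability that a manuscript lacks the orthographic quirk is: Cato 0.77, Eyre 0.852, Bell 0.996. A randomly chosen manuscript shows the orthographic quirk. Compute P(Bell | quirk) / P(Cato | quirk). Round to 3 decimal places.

Taking complements, P(quirk | each) = Cato 0.23, Eyre 0.148, Bell 0.004.
Prior × likelihood for each hypothesis:
  Cato: 0.12 × 0.23 = 0.0276
  Eyre: 0.558 × 0.148 = 0.082584
  Bell: 0.322 × 0.004 = 0.001288
Total = 0.111472.
The ratio is 0.001288 / 0.0276 (the normalizer cancels) = 0.047.

0.047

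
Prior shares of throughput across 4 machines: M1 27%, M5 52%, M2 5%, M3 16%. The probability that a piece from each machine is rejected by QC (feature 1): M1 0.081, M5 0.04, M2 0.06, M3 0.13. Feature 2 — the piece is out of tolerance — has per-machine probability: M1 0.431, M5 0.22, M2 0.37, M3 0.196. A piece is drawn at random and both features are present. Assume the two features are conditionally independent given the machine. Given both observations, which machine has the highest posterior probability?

Prior × likelihood for each hypothesis:
  M1: 0.27 × 0.081 × 0.431 = 0.00942597
  M5: 0.52 × 0.04 × 0.22 = 0.004576
  M2: 0.05 × 0.06 × 0.37 = 0.00111
  M3: 0.16 × 0.13 × 0.196 = 0.0040768
Total = 0.01918877.
Largest term belongs to M1, so M1 is most probable.

M1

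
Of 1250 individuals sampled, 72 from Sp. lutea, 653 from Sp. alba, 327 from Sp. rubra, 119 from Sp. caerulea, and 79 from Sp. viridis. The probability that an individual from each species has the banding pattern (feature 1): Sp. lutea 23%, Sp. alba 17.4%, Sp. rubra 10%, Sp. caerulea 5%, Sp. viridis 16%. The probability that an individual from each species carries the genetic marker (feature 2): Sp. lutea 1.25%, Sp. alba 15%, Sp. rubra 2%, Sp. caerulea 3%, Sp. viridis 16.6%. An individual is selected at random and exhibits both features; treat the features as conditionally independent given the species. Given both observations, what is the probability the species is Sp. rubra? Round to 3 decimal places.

0.032

Compute prior × likelihood for every hypothesis:
  Sp. lutea: 0.0576 × 0.23 × 0.0125 = 0.0001656
  Sp. alba: 0.5224 × 0.174 × 0.15 = 0.01363464
  Sp. rubra: 0.2616 × 0.1 × 0.02 = 0.0005232
  Sp. caerulea: 0.0952 × 0.05 × 0.03 = 0.0001428
  Sp. viridis: 0.0632 × 0.16 × 0.166 = 0.001678592
Normalizing constant = 0.016144832.
P(Sp. rubra | evidence) = 0.0005232 / 0.016144832 ≈ 0.032.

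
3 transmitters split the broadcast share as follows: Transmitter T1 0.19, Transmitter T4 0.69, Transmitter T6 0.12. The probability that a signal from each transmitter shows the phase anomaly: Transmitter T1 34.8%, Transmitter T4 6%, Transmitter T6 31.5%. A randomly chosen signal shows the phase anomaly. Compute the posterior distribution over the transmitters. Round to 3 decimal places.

Transmitter T1 0.455, Transmitter T4 0.285, Transmitter T6 0.260

By Bayes' rule, posterior ∝ prior × likelihood:
  Transmitter T1: 0.19 × 0.348 = 0.06612
  Transmitter T4: 0.69 × 0.06 = 0.0414
  Transmitter T6: 0.12 × 0.315 = 0.0378
Sum = 0.14532.
P(Transmitter T1 | anomaly) = 0.06612/0.14532 ≈ 0.455
P(Transmitter T4 | anomaly) = 0.0414/0.14532 ≈ 0.285
P(Transmitter T6 | anomaly) = 0.0378/0.14532 ≈ 0.260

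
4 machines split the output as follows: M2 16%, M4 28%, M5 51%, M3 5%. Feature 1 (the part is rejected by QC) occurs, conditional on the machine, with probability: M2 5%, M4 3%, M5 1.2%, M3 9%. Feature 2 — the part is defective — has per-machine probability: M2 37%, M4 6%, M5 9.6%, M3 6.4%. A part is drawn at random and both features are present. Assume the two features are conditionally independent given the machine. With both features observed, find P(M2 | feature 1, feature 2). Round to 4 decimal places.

By Bayes' rule, posterior ∝ prior × likelihood:
  M2: 0.16 × 0.05 × 0.37 = 0.00296
  M4: 0.28 × 0.03 × 0.06 = 0.000504
  M5: 0.51 × 0.012 × 0.096 = 0.00058752
  M3: 0.05 × 0.09 × 0.064 = 0.000288
Total = 0.00433952.
P(M2 | evidence) = 0.00296 / 0.00433952 ≈ 0.6821.

0.6821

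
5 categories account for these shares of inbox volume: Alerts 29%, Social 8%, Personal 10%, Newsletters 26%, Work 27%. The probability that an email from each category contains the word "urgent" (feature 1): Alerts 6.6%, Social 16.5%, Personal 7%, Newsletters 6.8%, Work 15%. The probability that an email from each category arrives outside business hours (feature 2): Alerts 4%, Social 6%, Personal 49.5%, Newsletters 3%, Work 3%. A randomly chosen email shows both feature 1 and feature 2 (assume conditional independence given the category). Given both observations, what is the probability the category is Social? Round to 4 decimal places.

By Bayes' rule, posterior ∝ prior × likelihood:
  Alerts: 0.29 × 0.066 × 0.04 = 0.0007656
  Social: 0.08 × 0.165 × 0.06 = 0.000792
  Personal: 0.1 × 0.07 × 0.495 = 0.003465
  Newsletters: 0.26 × 0.068 × 0.03 = 0.0005304
  Work: 0.27 × 0.15 × 0.03 = 0.001215
Sum = 0.006768.
P(Social | evidence) = 0.000792 / 0.006768 ≈ 0.1170.

0.1170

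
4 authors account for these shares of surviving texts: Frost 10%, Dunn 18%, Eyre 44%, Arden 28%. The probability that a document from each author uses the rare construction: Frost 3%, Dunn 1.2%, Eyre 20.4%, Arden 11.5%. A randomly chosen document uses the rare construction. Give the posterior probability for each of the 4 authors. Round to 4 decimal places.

Frost 0.0236, Dunn 0.0170, Eyre 0.7061, Arden 0.2533

Compute prior × likelihood for every hypothesis:
  Frost: 0.1 × 0.03 = 0.003
  Dunn: 0.18 × 0.012 = 0.00216
  Eyre: 0.44 × 0.204 = 0.08976
  Arden: 0.28 × 0.115 = 0.0322
Total = 0.12712.
P(Frost | rare-form) = 0.003/0.12712 ≈ 0.0236
P(Dunn | rare-form) = 0.00216/0.12712 ≈ 0.0170
P(Eyre | rare-form) = 0.08976/0.12712 ≈ 0.7061
P(Arden | rare-form) = 0.0322/0.12712 ≈ 0.2533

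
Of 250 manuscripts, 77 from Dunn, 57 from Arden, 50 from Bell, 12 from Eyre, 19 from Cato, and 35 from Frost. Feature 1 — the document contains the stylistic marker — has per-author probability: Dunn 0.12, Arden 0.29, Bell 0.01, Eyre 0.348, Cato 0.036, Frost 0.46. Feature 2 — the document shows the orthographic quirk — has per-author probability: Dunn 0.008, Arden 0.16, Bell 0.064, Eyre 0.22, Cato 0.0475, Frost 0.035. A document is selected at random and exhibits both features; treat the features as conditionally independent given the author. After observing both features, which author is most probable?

Arden

Prior × likelihood for each hypothesis:
  Dunn: 0.308 × 0.12 × 0.008 = 0.00029568
  Arden: 0.228 × 0.29 × 0.16 = 0.0105792
  Bell: 0.2 × 0.01 × 0.064 = 0.000128
  Eyre: 0.048 × 0.348 × 0.22 = 0.00367488
  Cato: 0.076 × 0.036 × 0.0475 = 0.00012996
  Frost: 0.14 × 0.46 × 0.035 = 0.002254
Sum = 0.01706172.
Largest term belongs to Arden, so Arden is most probable.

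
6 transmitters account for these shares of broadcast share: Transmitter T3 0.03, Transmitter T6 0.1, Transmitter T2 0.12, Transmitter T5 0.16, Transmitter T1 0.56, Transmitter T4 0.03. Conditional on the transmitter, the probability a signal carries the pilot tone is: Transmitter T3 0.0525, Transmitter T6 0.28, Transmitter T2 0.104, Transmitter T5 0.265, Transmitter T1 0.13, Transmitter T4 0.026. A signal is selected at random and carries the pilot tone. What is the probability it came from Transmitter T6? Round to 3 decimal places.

0.177

By Bayes' rule, posterior ∝ prior × likelihood:
  Transmitter T3: 0.03 × 0.0525 = 0.001575
  Transmitter T6: 0.1 × 0.28 = 0.028
  Transmitter T2: 0.12 × 0.104 = 0.01248
  Transmitter T5: 0.16 × 0.265 = 0.0424
  Transmitter T1: 0.56 × 0.13 = 0.0728
  Transmitter T4: 0.03 × 0.026 = 0.00078
Sum = 0.158035.
P(Transmitter T6 | evidence) = 0.028 / 0.158035 ≈ 0.177.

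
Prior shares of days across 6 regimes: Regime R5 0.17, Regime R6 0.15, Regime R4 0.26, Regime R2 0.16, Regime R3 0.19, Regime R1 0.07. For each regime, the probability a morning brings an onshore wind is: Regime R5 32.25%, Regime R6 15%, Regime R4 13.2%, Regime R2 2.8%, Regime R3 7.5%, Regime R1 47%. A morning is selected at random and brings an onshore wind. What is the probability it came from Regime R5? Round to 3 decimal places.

0.336

Compute prior × likelihood for every hypothesis:
  Regime R5: 0.17 × 0.3225 = 0.054825
  Regime R6: 0.15 × 0.15 = 0.0225
  Regime R4: 0.26 × 0.132 = 0.03432
  Regime R2: 0.16 × 0.028 = 0.00448
  Regime R3: 0.19 × 0.075 = 0.01425
  Regime R1: 0.07 × 0.47 = 0.0329
Sum = 0.163275.
P(Regime R5 | evidence) = 0.054825 / 0.163275 ≈ 0.336.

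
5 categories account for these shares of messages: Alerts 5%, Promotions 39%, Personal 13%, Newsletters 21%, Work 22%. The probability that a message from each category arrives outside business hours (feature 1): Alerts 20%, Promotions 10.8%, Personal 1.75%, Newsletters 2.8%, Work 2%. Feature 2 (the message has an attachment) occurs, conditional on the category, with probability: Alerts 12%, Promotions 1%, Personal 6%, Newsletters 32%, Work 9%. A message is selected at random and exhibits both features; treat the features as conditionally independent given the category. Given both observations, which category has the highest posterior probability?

Newsletters

Unnormalized posteriors (prior × likelihood):
  Alerts: 0.05 × 0.2 × 0.12 = 0.0012
  Promotions: 0.39 × 0.108 × 0.01 = 0.0004212
  Personal: 0.13 × 0.0175 × 0.06 = 0.0001365
  Newsletters: 0.21 × 0.028 × 0.32 = 0.0018816
  Work: 0.22 × 0.02 × 0.09 = 0.000396
Sum = 0.0040353.
Largest term belongs to Newsletters, so Newsletters is most probable.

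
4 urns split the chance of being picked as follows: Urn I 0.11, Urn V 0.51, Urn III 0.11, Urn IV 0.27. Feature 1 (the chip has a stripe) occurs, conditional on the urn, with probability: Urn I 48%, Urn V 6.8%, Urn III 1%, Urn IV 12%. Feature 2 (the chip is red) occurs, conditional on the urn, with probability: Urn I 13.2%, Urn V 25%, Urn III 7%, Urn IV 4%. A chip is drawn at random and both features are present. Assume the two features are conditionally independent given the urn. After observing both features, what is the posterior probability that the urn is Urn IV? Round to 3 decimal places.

0.076

Compute prior × likelihood for every hypothesis:
  Urn I: 0.11 × 0.48 × 0.132 = 0.0069696
  Urn V: 0.51 × 0.068 × 0.25 = 0.00867
  Urn III: 0.11 × 0.01 × 0.07 = 0.000077
  Urn IV: 0.27 × 0.12 × 0.04 = 0.001296
Normalizing constant = 0.0170126.
P(Urn IV | evidence) = 0.001296 / 0.0170126 ≈ 0.076.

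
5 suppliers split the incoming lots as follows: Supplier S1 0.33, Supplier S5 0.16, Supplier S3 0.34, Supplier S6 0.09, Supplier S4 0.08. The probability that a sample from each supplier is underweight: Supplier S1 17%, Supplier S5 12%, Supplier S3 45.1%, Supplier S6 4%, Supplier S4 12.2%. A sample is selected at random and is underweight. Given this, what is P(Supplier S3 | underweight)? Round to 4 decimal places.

By Bayes' rule, posterior ∝ prior × likelihood:
  Supplier S1: 0.33 × 0.17 = 0.0561
  Supplier S5: 0.16 × 0.12 = 0.0192
  Supplier S3: 0.34 × 0.451 = 0.15334
  Supplier S6: 0.09 × 0.04 = 0.0036
  Supplier S4: 0.08 × 0.122 = 0.00976
Sum = 0.242.
P(Supplier S3 | evidence) = 0.15334 / 0.242 ≈ 0.6336.

0.6336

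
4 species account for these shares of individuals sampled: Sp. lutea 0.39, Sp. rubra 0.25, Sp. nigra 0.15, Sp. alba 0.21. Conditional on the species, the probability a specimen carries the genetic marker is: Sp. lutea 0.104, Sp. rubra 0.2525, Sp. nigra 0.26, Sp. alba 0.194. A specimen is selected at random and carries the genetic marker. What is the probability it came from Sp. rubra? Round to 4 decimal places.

0.3441

Compute prior × likelihood for every hypothesis:
  Sp. lutea: 0.39 × 0.104 = 0.04056
  Sp. rubra: 0.25 × 0.2525 = 0.063125
  Sp. nigra: 0.15 × 0.26 = 0.039
  Sp. alba: 0.21 × 0.194 = 0.04074
Total = 0.183425.
P(Sp. rubra | evidence) = 0.063125 / 0.183425 ≈ 0.3441.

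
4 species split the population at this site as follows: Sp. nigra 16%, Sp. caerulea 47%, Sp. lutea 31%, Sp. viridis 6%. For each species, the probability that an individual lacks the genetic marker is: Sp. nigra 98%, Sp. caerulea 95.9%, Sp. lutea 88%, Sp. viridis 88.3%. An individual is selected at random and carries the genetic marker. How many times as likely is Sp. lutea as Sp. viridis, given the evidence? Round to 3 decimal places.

Taking complements, P(marker | each) = Sp. nigra 0.02, Sp. caerulea 0.041, Sp. lutea 0.12, Sp. viridis 0.117.
Prior × likelihood for each hypothesis:
  Sp. nigra: 0.16 × 0.02 = 0.0032
  Sp. caerulea: 0.47 × 0.041 = 0.01927
  Sp. lutea: 0.31 × 0.12 = 0.0372
  Sp. viridis: 0.06 × 0.117 = 0.00702
Total = 0.06669.
The ratio is 0.0372 / 0.00702 (the normalizer cancels) = 5.299.

5.299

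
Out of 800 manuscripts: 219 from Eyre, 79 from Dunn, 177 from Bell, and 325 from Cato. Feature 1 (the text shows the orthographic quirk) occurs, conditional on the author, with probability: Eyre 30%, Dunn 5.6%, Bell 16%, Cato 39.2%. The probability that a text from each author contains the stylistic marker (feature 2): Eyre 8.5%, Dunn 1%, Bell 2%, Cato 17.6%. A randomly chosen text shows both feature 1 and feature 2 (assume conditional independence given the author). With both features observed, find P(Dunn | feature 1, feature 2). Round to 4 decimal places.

0.0015

Unnormalized posteriors (prior × likelihood):
  Eyre: 0.27375 × 0.3 × 0.085 = 0.006980625
  Dunn: 0.09875 × 0.056 × 0.01 = 0.0000553
  Bell: 0.22125 × 0.16 × 0.02 = 0.000708
  Cato: 0.40625 × 0.392 × 0.176 = 0.028028
Sum = 0.035771925.
P(Dunn | evidence) = 0.0000553 / 0.035771925 ≈ 0.0015.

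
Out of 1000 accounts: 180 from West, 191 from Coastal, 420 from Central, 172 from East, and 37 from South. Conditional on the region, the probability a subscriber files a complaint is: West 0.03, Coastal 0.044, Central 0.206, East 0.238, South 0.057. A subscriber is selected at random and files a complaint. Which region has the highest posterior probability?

Central

Compute prior × likelihood for every hypothesis:
  West: 0.18 × 0.03 = 0.0054
  Coastal: 0.191 × 0.044 = 0.008404
  Central: 0.42 × 0.206 = 0.08652
  East: 0.172 × 0.238 = 0.040936
  South: 0.037 × 0.057 = 0.002109
Sum = 0.143369.
Largest term belongs to Central, so Central is most probable.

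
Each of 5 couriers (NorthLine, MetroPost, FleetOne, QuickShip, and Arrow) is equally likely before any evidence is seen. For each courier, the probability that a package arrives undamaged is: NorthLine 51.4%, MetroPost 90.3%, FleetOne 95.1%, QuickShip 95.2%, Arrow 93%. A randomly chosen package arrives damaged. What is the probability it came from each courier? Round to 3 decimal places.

NorthLine 0.648, MetroPost 0.129, FleetOne 0.065, QuickShip 0.064, Arrow 0.093

Taking complements, P(damaged | each) = NorthLine 0.486, MetroPost 0.097, FleetOne 0.049, QuickShip 0.048, Arrow 0.07.
Since the prior is uniform, the posterior is proportional to the likelihood:
  NorthLine: 0.486
  MetroPost: 0.097
  FleetOne: 0.049
  QuickShip: 0.048
  Arrow: 0.07
Total = 0.75.
P(NorthLine | damaged) = 0.486/0.75 ≈ 0.648
P(MetroPost | damaged) = 0.097/0.75 ≈ 0.129
P(FleetOne | damaged) = 0.049/0.75 ≈ 0.065
P(QuickShip | damaged) = 0.048/0.75 ≈ 0.064
P(Arrow | damaged) = 0.07/0.75 ≈ 0.093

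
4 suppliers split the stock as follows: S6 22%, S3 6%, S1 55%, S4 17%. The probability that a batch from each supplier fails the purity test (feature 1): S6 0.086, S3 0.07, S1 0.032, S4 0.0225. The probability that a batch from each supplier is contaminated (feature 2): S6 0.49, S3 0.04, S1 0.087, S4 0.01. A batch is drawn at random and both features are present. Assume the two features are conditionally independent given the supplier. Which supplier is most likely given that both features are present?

S6

Unnormalized posteriors (prior × likelihood):
  S6: 0.22 × 0.086 × 0.49 = 0.0092708
  S3: 0.06 × 0.07 × 0.04 = 0.000168
  S1: 0.55 × 0.032 × 0.087 = 0.0015312
  S4: 0.17 × 0.0225 × 0.01 = 0.00003825
Normalizing constant = 0.01100825.
Largest term belongs to S6, so S6 is most probable.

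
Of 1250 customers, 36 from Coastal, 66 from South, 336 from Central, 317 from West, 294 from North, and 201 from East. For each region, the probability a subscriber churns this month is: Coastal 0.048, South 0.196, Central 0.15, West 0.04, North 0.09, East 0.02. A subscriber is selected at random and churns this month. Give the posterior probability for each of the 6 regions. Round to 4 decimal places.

Coastal 0.0160, South 0.1195, Central 0.4657, West 0.1172, North 0.2445, East 0.0371

Unnormalized posteriors (prior × likelihood):
  Coastal: 0.0288 × 0.048 = 0.0013824
  South: 0.0528 × 0.196 = 0.0103488
  Central: 0.2688 × 0.15 = 0.04032
  West: 0.2536 × 0.04 = 0.010144
  North: 0.2352 × 0.09 = 0.021168
  East: 0.1608 × 0.02 = 0.003216
Total = 0.0865792.
P(Coastal | churn) = 0.0013824/0.0865792 ≈ 0.0160
P(South | churn) = 0.0103488/0.0865792 ≈ 0.1195
P(Central | churn) = 0.04032/0.0865792 ≈ 0.4657
P(West | churn) = 0.010144/0.0865792 ≈ 0.1172
P(North | churn) = 0.021168/0.0865792 ≈ 0.2445
P(East | churn) = 0.003216/0.0865792 ≈ 0.0371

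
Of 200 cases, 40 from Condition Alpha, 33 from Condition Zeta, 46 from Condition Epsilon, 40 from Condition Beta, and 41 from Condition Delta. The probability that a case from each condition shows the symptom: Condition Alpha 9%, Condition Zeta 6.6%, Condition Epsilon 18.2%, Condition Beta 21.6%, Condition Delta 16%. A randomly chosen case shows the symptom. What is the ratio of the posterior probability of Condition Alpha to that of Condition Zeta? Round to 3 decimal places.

Unnormalized posteriors (prior × likelihood):
  Condition Alpha: 0.2 × 0.09 = 0.018
  Condition Zeta: 0.165 × 0.066 = 0.01089
  Condition Epsilon: 0.23 × 0.182 = 0.04186
  Condition Beta: 0.2 × 0.216 = 0.0432
  Condition Delta: 0.205 × 0.16 = 0.0328
Normalizing constant = 0.14675.
The ratio is 0.018 / 0.01089 (the normalizer cancels) = 1.653.

1.653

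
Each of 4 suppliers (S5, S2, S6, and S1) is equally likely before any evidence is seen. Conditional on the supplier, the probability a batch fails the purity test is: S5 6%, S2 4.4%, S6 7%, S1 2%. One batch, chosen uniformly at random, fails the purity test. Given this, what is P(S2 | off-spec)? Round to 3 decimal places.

0.227

Since the prior is uniform, the posterior is proportional to the likelihood:
  S5: 0.06
  S2: 0.044
  S6: 0.07
  S1: 0.02
Normalizing constant = 0.194.
P(S2 | evidence) = 0.044 / 0.194 ≈ 0.227.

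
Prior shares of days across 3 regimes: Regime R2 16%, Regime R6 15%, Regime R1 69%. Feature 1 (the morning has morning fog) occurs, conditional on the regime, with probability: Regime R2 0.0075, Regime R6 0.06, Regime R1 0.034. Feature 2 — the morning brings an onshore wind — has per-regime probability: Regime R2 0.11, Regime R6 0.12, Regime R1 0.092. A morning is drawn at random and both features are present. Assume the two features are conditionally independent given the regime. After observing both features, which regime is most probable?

Unnormalized posteriors (prior × likelihood):
  Regime R2: 0.16 × 0.0075 × 0.11 = 0.000132
  Regime R6: 0.15 × 0.06 × 0.12 = 0.00108
  Regime R1: 0.69 × 0.034 × 0.092 = 0.00215832
Total = 0.00337032.
Largest term belongs to Regime R1, so Regime R1 is most probable.

Regime R1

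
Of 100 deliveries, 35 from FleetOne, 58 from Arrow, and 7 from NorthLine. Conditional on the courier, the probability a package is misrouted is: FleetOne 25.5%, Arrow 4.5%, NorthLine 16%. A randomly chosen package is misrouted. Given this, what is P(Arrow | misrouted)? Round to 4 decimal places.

0.2062

By Bayes' rule, posterior ∝ prior × likelihood:
  FleetOne: 0.35 × 0.255 = 0.08925
  Arrow: 0.58 × 0.045 = 0.0261
  NorthLine: 0.07 × 0.16 = 0.0112
Normalizing constant = 0.12655.
P(Arrow | evidence) = 0.0261 / 0.12655 ≈ 0.2062.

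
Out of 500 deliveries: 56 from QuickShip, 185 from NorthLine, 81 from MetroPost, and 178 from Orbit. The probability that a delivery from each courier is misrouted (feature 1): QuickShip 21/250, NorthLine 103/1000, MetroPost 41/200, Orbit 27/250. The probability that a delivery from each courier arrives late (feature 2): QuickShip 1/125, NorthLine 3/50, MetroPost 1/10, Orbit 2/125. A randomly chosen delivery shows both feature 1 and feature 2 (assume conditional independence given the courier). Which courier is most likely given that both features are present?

Unnormalized posteriors (prior × likelihood):
  QuickShip: 0.112 × 0.084 × 0.008 = 0.000075264
  NorthLine: 0.37 × 0.103 × 0.06 = 0.0022866
  MetroPost: 0.162 × 0.205 × 0.1 = 0.003321
  Orbit: 0.356 × 0.108 × 0.016 = 0.000615168
Total = 0.006298032.
Largest term belongs to MetroPost, so MetroPost is most probable.

MetroPost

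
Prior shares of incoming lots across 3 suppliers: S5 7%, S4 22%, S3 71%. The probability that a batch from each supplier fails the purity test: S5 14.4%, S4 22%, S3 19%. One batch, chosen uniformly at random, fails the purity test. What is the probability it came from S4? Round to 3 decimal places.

Compute prior × likelihood for every hypothesis:
  S5: 0.07 × 0.144 = 0.01008
  S4: 0.22 × 0.22 = 0.0484
  S3: 0.71 × 0.19 = 0.1349
Sum = 0.19338.
P(S4 | evidence) = 0.0484 / 0.19338 ≈ 0.250.

0.250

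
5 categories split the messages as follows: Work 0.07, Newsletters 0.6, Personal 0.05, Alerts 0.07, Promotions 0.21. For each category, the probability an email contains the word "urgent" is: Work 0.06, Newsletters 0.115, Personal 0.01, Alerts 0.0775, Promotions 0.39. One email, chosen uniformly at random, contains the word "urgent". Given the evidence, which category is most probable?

By Bayes' rule, posterior ∝ prior × likelihood:
  Work: 0.07 × 0.06 = 0.0042
  Newsletters: 0.6 × 0.115 = 0.069
  Personal: 0.05 × 0.01 = 0.0005
  Alerts: 0.07 × 0.0775 = 0.005425
  Promotions: 0.21 × 0.39 = 0.0819
Normalizing constant = 0.161025.
Largest term belongs to Promotions, so Promotions is most probable.

Promotions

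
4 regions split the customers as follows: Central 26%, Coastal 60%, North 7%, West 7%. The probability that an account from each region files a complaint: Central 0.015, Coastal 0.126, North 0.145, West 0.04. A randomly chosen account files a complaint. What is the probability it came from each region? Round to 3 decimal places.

Unnormalized posteriors (prior × likelihood):
  Central: 0.26 × 0.015 = 0.0039
  Coastal: 0.6 × 0.126 = 0.0756
  North: 0.07 × 0.145 = 0.01015
  West: 0.07 × 0.04 = 0.0028
Total = 0.09245.
P(Central | complaint) = 0.0039/0.09245 ≈ 0.042
P(Coastal | complaint) = 0.0756/0.09245 ≈ 0.818
P(North | complaint) = 0.01015/0.09245 ≈ 0.110
P(West | complaint) = 0.0028/0.09245 ≈ 0.030
(Check: 0.042+0.818+0.110+0.030 = 1.000.)

Central 0.042, Coastal 0.818, North 0.110, West 0.030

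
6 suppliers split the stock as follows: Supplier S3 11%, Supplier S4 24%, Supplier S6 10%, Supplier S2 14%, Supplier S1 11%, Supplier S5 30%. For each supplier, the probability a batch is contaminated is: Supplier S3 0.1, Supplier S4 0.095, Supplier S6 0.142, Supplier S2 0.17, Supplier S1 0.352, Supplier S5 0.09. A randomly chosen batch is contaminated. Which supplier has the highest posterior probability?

Unnormalized posteriors (prior × likelihood):
  Supplier S3: 0.11 × 0.1 = 0.011
  Supplier S4: 0.24 × 0.095 = 0.0228
  Supplier S6: 0.1 × 0.142 = 0.0142
  Supplier S2: 0.14 × 0.17 = 0.0238
  Supplier S1: 0.11 × 0.352 = 0.03872
  Supplier S5: 0.3 × 0.09 = 0.027
Total = 0.13752.
Largest term belongs to Supplier S1, so Supplier S1 is most probable.

Supplier S1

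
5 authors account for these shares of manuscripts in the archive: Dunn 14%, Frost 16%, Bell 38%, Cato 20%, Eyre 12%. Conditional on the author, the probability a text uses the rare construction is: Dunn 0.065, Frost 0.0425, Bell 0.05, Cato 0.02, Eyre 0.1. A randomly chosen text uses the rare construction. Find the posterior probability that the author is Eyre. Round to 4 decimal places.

0.2358

Prior × likelihood for each hypothesis:
  Dunn: 0.14 × 0.065 = 0.0091
  Frost: 0.16 × 0.0425 = 0.0068
  Bell: 0.38 × 0.05 = 0.019
  Cato: 0.2 × 0.02 = 0.004
  Eyre: 0.12 × 0.1 = 0.012
Sum = 0.0509.
P(Eyre | evidence) = 0.012 / 0.0509 ≈ 0.2358.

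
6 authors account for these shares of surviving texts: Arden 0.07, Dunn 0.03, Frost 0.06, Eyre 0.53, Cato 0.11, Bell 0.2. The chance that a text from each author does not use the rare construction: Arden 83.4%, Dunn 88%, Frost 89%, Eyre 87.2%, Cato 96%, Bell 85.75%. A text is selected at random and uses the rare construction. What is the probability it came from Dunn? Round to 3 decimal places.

Taking complements, P(rare-form | each) = Arden 0.166, Dunn 0.12, Frost 0.11, Eyre 0.128, Cato 0.04, Bell 0.1425.
Prior × likelihood for each hypothesis:
  Arden: 0.07 × 0.166 = 0.01162
  Dunn: 0.03 × 0.12 = 0.0036
  Frost: 0.06 × 0.11 = 0.0066
  Eyre: 0.53 × 0.128 = 0.06784
  Cato: 0.11 × 0.04 = 0.0044
  Bell: 0.2 × 0.1425 = 0.0285
Normalizing constant = 0.12256.
P(Dunn | evidence) = 0.0036 / 0.12256 ≈ 0.029.

0.029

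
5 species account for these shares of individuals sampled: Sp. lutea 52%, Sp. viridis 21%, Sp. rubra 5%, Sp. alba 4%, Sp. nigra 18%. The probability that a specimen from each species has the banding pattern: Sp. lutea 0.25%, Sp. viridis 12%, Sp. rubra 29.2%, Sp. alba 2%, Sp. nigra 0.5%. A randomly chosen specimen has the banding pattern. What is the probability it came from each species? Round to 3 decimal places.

Sp. lutea 0.030, Sp. viridis 0.589, Sp. rubra 0.341, Sp. alba 0.019, Sp. nigra 0.021

Prior × likelihood for each hypothesis:
  Sp. lutea: 0.52 × 0.0025 = 0.0013
  Sp. viridis: 0.21 × 0.12 = 0.0252
  Sp. rubra: 0.05 × 0.292 = 0.0146
  Sp. alba: 0.04 × 0.02 = 0.0008
  Sp. nigra: 0.18 × 0.005 = 0.0009
Normalizing constant = 0.0428.
P(Sp. lutea | banded) = 0.0013/0.0428 ≈ 0.030
P(Sp. viridis | banded) = 0.0252/0.0428 ≈ 0.589
P(Sp. rubra | banded) = 0.0146/0.0428 ≈ 0.341
P(Sp. alba | banded) = 0.0008/0.0428 ≈ 0.019
P(Sp. nigra | banded) = 0.0009/0.0428 ≈ 0.021
(Check: 0.030+0.589+0.341+0.019+0.021 = 1.000.)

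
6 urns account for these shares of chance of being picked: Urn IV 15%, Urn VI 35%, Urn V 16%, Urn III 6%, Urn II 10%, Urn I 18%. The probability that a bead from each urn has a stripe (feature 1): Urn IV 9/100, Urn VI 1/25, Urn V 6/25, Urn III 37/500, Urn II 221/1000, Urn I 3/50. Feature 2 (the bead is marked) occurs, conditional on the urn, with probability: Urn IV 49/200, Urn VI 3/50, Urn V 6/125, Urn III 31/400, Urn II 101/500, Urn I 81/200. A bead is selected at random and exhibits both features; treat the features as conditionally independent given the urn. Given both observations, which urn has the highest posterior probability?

Prior × likelihood for each hypothesis:
  Urn IV: 0.15 × 0.09 × 0.245 = 0.0033075
  Urn VI: 0.35 × 0.04 × 0.06 = 0.00084
  Urn V: 0.16 × 0.24 × 0.048 = 0.0018432
  Urn III: 0.06 × 0.074 × 0.0775 = 0.0003441
  Urn II: 0.1 × 0.221 × 0.202 = 0.0044642
  Urn I: 0.18 × 0.06 × 0.405 = 0.004374
Normalizing constant = 0.015173.
Largest term belongs to Urn II, so Urn II is most probable.

Urn II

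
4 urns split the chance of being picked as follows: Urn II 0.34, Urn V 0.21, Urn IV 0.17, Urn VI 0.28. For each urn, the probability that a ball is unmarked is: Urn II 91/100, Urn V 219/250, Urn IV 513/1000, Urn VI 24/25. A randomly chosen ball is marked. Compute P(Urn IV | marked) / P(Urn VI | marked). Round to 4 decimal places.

7.3920

Taking complements, P(marked | each) = Urn II 0.09, Urn V 0.124, Urn IV 0.487, Urn VI 0.04.
Unnormalized posteriors (prior × likelihood):
  Urn II: 0.34 × 0.09 = 0.0306
  Urn V: 0.21 × 0.124 = 0.02604
  Urn IV: 0.17 × 0.487 = 0.08279
  Urn VI: 0.28 × 0.04 = 0.0112
Total = 0.15063.
The ratio is 0.08279 / 0.0112 (the normalizer cancels) = 7.3920.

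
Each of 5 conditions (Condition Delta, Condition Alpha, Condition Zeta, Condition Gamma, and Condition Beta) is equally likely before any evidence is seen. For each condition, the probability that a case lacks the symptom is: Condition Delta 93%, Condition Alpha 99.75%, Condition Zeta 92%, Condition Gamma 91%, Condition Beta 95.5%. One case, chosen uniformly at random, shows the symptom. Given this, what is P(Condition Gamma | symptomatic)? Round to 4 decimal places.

Taking complements, P(symptomatic | each) = Condition Delta 0.07, Condition Alpha 0.0025, Condition Zeta 0.08, Condition Gamma 0.09, Condition Beta 0.045.
With a uniform prior (1/5 each), posterior ∝ likelihood:
  Condition Delta: 0.07
  Condition Alpha: 0.0025
  Condition Zeta: 0.08
  Condition Gamma: 0.09
  Condition Beta: 0.045
Total = 0.2875.
P(Condition Gamma | evidence) = 0.09 / 0.2875 ≈ 0.3130.

0.3130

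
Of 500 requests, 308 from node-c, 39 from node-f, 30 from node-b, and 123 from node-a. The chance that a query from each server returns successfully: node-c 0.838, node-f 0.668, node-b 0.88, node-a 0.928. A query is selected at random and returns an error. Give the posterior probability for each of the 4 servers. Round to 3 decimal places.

Taking complements, P(error | each) = node-c 0.162, node-f 0.332, node-b 0.12, node-a 0.072.
By Bayes' rule, posterior ∝ prior × likelihood:
  node-c: 0.616 × 0.162 = 0.099792
  node-f: 0.078 × 0.332 = 0.025896
  node-b: 0.06 × 0.12 = 0.0072
  node-a: 0.246 × 0.072 = 0.017712
Total = 0.1506.
P(node-c | error) = 0.099792/0.1506 ≈ 0.663
P(node-f | error) = 0.025896/0.1506 ≈ 0.172
P(node-b | error) = 0.0072/0.1506 ≈ 0.048
P(node-a | error) = 0.017712/0.1506 ≈ 0.118

node-c 0.663, node-f 0.172, node-b 0.048, node-a 0.118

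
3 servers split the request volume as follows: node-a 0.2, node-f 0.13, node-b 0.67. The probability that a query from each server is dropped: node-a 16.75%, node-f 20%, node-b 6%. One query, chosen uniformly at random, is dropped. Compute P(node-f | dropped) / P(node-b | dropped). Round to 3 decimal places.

0.647

Unnormalized posteriors (prior × likelihood):
  node-a: 0.2 × 0.1675 = 0.0335
  node-f: 0.13 × 0.2 = 0.026
  node-b: 0.67 × 0.06 = 0.0402
Normalizing constant = 0.0997.
The ratio is 0.026 / 0.0402 (the normalizer cancels) = 0.647.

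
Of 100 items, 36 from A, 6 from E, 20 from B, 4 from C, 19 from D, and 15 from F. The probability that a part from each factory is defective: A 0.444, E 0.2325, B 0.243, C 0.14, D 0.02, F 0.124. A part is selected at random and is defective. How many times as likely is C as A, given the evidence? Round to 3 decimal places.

0.035

By Bayes' rule, posterior ∝ prior × likelihood:
  A: 0.36 × 0.444 = 0.15984
  E: 0.06 × 0.2325 = 0.01395
  B: 0.2 × 0.243 = 0.0486
  C: 0.04 × 0.14 = 0.0056
  D: 0.19 × 0.02 = 0.0038
  F: 0.15 × 0.124 = 0.0186
Sum = 0.25039.
The ratio is 0.0056 / 0.15984 (the normalizer cancels) = 0.035.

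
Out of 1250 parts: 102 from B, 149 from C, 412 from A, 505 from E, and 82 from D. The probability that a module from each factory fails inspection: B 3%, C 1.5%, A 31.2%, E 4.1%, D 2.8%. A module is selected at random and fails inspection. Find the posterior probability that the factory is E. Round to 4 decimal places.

0.1320

By Bayes' rule, posterior ∝ prior × likelihood:
  B: 0.0816 × 0.03 = 0.002448
  C: 0.1192 × 0.015 = 0.001788
  A: 0.3296 × 0.312 = 0.1028352
  E: 0.404 × 0.041 = 0.016564
  D: 0.0656 × 0.028 = 0.0018368
Sum = 0.125472.
P(E | evidence) = 0.016564 / 0.125472 ≈ 0.1320.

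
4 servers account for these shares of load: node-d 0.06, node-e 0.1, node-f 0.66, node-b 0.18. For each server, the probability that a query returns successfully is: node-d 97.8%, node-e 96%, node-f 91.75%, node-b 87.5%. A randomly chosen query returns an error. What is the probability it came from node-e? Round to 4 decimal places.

Taking complements, P(error | each) = node-d 0.022, node-e 0.04, node-f 0.0825, node-b 0.125.
Compute prior × likelihood for every hypothesis:
  node-d: 0.06 × 0.022 = 0.00132
  node-e: 0.1 × 0.04 = 0.004
  node-f: 0.66 × 0.0825 = 0.05445
  node-b: 0.18 × 0.125 = 0.0225
Normalizing constant = 0.08227.
P(node-e | evidence) = 0.004 / 0.08227 ≈ 0.0486.

0.0486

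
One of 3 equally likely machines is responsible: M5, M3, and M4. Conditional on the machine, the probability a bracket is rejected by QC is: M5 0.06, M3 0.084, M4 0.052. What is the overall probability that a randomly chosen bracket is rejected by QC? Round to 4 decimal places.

With a uniform prior (1/3 each), posterior ∝ likelihood:
  M5: 0.06
  M3: 0.084
  M4: 0.052
P(rejected) = (1/3) × (0.06 + 0.084 + 0.052) = 0.196/3 ≈ 0.0653.

0.0653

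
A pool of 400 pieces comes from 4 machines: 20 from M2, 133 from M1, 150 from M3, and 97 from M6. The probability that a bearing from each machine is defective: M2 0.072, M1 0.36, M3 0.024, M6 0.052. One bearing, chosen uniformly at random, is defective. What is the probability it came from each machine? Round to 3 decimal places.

Compute prior × likelihood for every hypothesis:
  M2: 0.05 × 0.072 = 0.0036
  M1: 0.3325 × 0.36 = 0.1197
  M3: 0.375 × 0.024 = 0.009
  M6: 0.2425 × 0.052 = 0.01261
Total = 0.14491.
P(M2 | defective) = 0.0036/0.14491 ≈ 0.025
P(M1 | defective) = 0.1197/0.14491 ≈ 0.826
P(M3 | defective) = 0.009/0.14491 ≈ 0.062
P(M6 | defective) = 0.01261/0.14491 ≈ 0.087

M2 0.025, M1 0.826, M3 0.062, M6 0.087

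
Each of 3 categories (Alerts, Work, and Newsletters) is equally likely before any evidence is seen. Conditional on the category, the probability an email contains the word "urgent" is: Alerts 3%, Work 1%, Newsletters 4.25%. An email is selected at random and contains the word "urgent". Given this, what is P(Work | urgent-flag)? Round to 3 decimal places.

0.121

Since the prior is uniform, the posterior is proportional to the likelihood:
  Alerts: 0.03
  Work: 0.01
  Newsletters: 0.0425
Normalizing constant = 0.0825.
P(Work | evidence) = 0.01 / 0.0825 ≈ 0.121.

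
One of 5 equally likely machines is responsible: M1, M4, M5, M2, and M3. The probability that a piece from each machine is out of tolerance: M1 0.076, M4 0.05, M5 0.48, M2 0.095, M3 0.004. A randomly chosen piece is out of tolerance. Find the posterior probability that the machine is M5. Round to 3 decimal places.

0.681

With a uniform prior (1/5 each), posterior ∝ likelihood:
  M1: 0.076
  M4: 0.05
  M5: 0.48
  M2: 0.095
  M3: 0.004
Normalizing constant = 0.705.
P(M5 | evidence) = 0.48 / 0.705 ≈ 0.681.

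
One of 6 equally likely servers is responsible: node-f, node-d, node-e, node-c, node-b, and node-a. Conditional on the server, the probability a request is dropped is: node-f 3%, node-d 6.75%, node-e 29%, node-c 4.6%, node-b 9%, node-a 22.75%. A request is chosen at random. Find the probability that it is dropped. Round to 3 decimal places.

0.125

With a uniform prior (1/6 each), posterior ∝ likelihood:
  node-f: 0.03
  node-d: 0.0675
  node-e: 0.29
  node-c: 0.046
  node-b: 0.09
  node-a: 0.2275
P(dropped) = (1/6) × (0.03 + 0.0675 + 0.29 + 0.046 + 0.09 + 0.2275) = 0.751/6 ≈ 0.125.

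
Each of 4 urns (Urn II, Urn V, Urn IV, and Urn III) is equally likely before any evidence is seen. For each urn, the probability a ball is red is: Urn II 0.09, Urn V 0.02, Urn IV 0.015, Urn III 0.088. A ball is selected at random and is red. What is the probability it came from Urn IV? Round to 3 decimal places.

Since the prior is uniform, the posterior is proportional to the likelihood:
  Urn II: 0.09
  Urn V: 0.02
  Urn IV: 0.015
  Urn III: 0.088
Sum = 0.213.
P(Urn IV | evidence) = 0.015 / 0.213 ≈ 0.070.

0.070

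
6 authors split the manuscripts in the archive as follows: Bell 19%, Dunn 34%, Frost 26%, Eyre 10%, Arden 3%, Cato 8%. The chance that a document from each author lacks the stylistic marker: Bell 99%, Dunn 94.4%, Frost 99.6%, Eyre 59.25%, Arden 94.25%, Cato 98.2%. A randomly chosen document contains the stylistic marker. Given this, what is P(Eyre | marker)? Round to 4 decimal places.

0.6184

Taking complements, P(marker | each) = Bell 0.01, Dunn 0.056, Frost 0.004, Eyre 0.4075, Arden 0.0575, Cato 0.018.
Compute prior × likelihood for every hypothesis:
  Bell: 0.19 × 0.01 = 0.0019
  Dunn: 0.34 × 0.056 = 0.01904
  Frost: 0.26 × 0.004 = 0.00104
  Eyre: 0.1 × 0.4075 = 0.04075
  Arden: 0.03 × 0.0575 = 0.001725
  Cato: 0.08 × 0.018 = 0.00144
Normalizing constant = 0.065895.
P(Eyre | evidence) = 0.04075 / 0.065895 ≈ 0.6184.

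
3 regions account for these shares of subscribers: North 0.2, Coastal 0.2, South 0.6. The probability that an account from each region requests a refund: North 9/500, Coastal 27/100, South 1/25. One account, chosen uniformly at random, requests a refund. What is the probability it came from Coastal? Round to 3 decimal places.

0.662

By Bayes' rule, posterior ∝ prior × likelihood:
  North: 0.2 × 0.018 = 0.0036
  Coastal: 0.2 × 0.27 = 0.054
  South: 0.6 × 0.04 = 0.024
Sum = 0.0816.
P(Coastal | evidence) = 0.054 / 0.0816 ≈ 0.662.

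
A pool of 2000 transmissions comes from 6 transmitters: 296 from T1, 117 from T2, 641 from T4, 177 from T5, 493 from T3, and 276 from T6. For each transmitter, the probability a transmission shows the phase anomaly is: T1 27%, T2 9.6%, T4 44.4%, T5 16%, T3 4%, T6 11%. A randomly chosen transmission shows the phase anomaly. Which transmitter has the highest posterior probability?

Compute prior × likelihood for every hypothesis:
  T1: 0.148 × 0.27 = 0.03996
  T2: 0.0585 × 0.096 = 0.005616
  T4: 0.3205 × 0.444 = 0.142302
  T5: 0.0885 × 0.16 = 0.01416
  T3: 0.2465 × 0.04 = 0.00986
  T6: 0.138 × 0.11 = 0.01518
Sum = 0.227078.
Largest term belongs to T4, so T4 is most probable.

T4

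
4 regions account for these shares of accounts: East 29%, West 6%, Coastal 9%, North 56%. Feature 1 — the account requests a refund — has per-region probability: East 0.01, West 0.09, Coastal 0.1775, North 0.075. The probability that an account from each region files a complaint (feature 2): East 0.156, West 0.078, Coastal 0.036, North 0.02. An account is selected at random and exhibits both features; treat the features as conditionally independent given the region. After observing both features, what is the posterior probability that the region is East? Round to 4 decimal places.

Compute prior × likelihood for every hypothesis:
  East: 0.29 × 0.01 × 0.156 = 0.0004524
  West: 0.06 × 0.09 × 0.078 = 0.0004212
  Coastal: 0.09 × 0.1775 × 0.036 = 0.0005751
  North: 0.56 × 0.075 × 0.02 = 0.00084
Total = 0.0022887.
P(East | evidence) = 0.0004524 / 0.0022887 ≈ 0.1977.

0.1977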